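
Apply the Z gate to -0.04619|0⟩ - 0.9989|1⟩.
-0.04619|0⟩ + 0.9989|1⟩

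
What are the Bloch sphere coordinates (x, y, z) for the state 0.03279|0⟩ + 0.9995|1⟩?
(0.06555, 0, -0.9979)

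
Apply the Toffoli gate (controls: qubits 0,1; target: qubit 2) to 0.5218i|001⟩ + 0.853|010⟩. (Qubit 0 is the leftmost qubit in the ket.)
0.5218i|001⟩ + 0.853|010⟩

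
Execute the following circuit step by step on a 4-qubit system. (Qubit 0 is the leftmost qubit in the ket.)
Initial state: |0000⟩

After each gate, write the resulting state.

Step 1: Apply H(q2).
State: 1/√2|0000⟩ + 1/√2|0010⟩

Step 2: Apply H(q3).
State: 1/2|0000⟩ + 1/2|0001⟩ + 1/2|0010⟩ + 1/2|0011⟩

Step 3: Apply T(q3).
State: 1/2|0000⟩ + (1/√8 + (1/√8)i)|0001⟩ + 1/2|0010⟩ + (1/√8 + (1/√8)i)|0011⟩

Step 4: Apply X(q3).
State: (1/√8 + (1/√8)i)|0000⟩ + 1/2|0001⟩ + (1/√8 + (1/√8)i)|0010⟩ + 1/2|0011⟩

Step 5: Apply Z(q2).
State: (1/√8 + (1/√8)i)|0000⟩ + 1/2|0001⟩ + (-1/√8 - (1/√8)i)|0010⟩ - 1/2|0011⟩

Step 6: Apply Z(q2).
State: (1/√8 + (1/√8)i)|0000⟩ + 1/2|0001⟩ + (1/√8 + (1/√8)i)|0010⟩ + 1/2|0011⟩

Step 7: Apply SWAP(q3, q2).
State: (1/√8 + (1/√8)i)|0000⟩ + (1/√8 + (1/√8)i)|0001⟩ + 1/2|0010⟩ + 1/2|0011⟩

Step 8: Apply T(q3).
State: (1/√8 + (1/√8)i)|0000⟩ + (1/2)i|0001⟩ + 1/2|0010⟩ + (1/√8 + (1/√8)i)|0011⟩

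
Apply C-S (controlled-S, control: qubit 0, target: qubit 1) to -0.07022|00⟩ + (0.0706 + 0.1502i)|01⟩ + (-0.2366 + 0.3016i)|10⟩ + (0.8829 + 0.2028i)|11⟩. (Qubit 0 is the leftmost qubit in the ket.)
-0.07022|00⟩ + (0.0706 + 0.1502i)|01⟩ + (-0.2366 + 0.3016i)|10⟩ + (-0.2028 + 0.8829i)|11⟩

C-S leaves the control-|0⟩ kets |00⟩, |01⟩ unchanged and applies S to qubit 1 on the control-|1⟩ pair (|10⟩, |11⟩).
S = [[1, 0], [0, i]].
With a = amp(|10⟩) = (-0.2366 + 0.3016i) and b = amp(|11⟩) = (0.8829 + 0.2028i):
new amp(|10⟩) = (1)·a = (-0.2366 + 0.3016i)
new amp(|11⟩) = (i)·b = (-0.2028 + 0.8829i)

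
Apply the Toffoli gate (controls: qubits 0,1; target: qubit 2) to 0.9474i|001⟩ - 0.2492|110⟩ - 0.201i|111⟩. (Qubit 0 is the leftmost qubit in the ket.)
0.9474i|001⟩ - 0.201i|110⟩ - 0.2492|111⟩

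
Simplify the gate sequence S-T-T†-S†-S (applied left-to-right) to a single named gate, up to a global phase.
S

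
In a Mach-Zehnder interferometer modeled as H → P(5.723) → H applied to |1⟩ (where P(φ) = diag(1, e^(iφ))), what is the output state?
(0.07642 + 0.2657i)|0⟩ + (0.9236 - 0.2657i)|1⟩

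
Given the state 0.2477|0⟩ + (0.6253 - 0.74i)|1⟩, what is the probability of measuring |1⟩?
0.9386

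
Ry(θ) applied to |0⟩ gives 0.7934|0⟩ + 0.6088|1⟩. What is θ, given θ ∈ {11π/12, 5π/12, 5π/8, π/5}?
5π/12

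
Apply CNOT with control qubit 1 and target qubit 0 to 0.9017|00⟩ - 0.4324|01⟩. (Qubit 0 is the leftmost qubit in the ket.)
0.9017|00⟩ - 0.4324|11⟩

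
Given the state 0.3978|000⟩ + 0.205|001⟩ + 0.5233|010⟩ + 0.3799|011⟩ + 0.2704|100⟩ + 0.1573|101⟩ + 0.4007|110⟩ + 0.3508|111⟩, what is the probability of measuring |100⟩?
0.07312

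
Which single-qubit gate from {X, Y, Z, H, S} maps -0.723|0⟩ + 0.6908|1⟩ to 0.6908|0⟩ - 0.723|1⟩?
X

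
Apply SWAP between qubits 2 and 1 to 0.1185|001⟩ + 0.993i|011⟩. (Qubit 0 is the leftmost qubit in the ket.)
0.1185|010⟩ + 0.993i|011⟩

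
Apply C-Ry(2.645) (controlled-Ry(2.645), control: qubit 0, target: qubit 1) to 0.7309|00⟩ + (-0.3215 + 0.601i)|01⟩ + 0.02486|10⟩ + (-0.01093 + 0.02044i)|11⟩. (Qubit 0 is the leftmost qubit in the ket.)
0.7309|00⟩ + (-0.3215 + 0.601i)|01⟩ + (0.0167 - 0.01981i)|10⟩ + (0.02141 + 0.005023i)|11⟩

C-Ry(2.645) leaves the control-|0⟩ kets |00⟩, |01⟩ unchanged and applies Ry(2.645) to qubit 1 on the control-|1⟩ pair (|10⟩, |11⟩).
Ry(2.645) = [[cos(θ/2), −sin(θ/2)], [sin(θ/2), cos(θ/2)]]; θ = 2.645, cos(θ/2) ≈ 0.245753, sin(θ/2) ≈ 0.969333.
With a = amp(|10⟩) = 0.02486 and b = amp(|11⟩) = (-0.01093 + 0.02044i):
new amp(|10⟩) = (0.245753)·a + (-0.969333)·b = (0.0167 - 0.01981i)
new amp(|11⟩) = (0.969333)·a + (0.245753)·b = (0.02141 + 0.005023i)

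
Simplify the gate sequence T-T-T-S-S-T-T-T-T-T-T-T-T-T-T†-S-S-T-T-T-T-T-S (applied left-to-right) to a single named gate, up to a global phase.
S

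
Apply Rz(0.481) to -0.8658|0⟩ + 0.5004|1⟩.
(-0.8409 + 0.2062i)|0⟩ + (0.486 + 0.1192i)|1⟩

Rz(0.481) = [[e^(−iθ/2), 0], [0, e^(iθ/2)]] with e^(±iθ/2) = cos(θ/2) ± i·sin(θ/2); θ = 0.481, cos(θ/2) ≈ 0.971219, sin(θ/2) ≈ 0.238188.
With a = amp(|0⟩) = -0.8658 and b = amp(|1⟩) = 0.5004:
new amp(|0⟩) = (0.971219 - 0.238188i)·a = (-0.8409 + 0.2062i)
new amp(|1⟩) = (0.971219 + 0.238188i)·b = (0.486 + 0.1192i)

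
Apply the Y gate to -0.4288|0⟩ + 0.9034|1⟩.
-0.9034i|0⟩ - 0.4288i|1⟩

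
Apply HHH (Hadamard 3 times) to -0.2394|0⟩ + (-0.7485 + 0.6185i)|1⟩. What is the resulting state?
(-0.6986 + 0.4373i)|0⟩ + (0.36 - 0.4373i)|1⟩

H² = I, so H^3 = H: a single Hadamard. With (a, b) = (-0.2394, (-0.7485 + 0.6185i)), H gives ((a + b)/√2, (a − b)/√2) = ((-0.6986 + 0.4373i), (0.36 - 0.4373i)).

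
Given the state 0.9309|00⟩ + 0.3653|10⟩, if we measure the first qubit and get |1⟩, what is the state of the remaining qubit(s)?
|0⟩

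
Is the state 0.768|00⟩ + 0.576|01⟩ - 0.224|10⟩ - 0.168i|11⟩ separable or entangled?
Entangled

Writing the state as a|00⟩ + b|01⟩ + c|10⟩ + d|11⟩, it is a product state iff ad − bc = 0.
Here (a, b, c, d) = (0.768, 0.576, -0.224, -0.168i): ad − bc = (0.768)(-0.168i) − (0.576)(-0.224) = (0.129 - 0.129i) ≠ 0, so the state is entangled.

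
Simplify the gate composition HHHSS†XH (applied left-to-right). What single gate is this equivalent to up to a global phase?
Z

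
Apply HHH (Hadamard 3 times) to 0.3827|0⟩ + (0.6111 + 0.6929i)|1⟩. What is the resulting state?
(0.7027 + 0.49i)|0⟩ + (-0.1615 - 0.49i)|1⟩

H² = I, so H^3 = H: a single Hadamard. With (a, b) = (0.3827, (0.6111 + 0.6929i)), H gives ((a + b)/√2, (a − b)/√2) = ((0.7027 + 0.49i), (-0.1615 - 0.49i)).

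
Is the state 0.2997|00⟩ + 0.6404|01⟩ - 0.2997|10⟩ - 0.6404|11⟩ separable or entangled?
Separable

Writing the state as a|00⟩ + b|01⟩ + c|10⟩ + d|11⟩, it is a product state iff ad − bc = 0.
Here (a, b, c, d) = (0.2997, 0.6404, -0.2997, -0.6404): ad − bc = (0.2997)(-0.6404) − (0.6404)(-0.2997) = 0, so the state is separable.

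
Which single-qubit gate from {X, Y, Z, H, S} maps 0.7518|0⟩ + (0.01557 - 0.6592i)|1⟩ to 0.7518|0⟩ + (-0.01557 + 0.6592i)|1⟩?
Z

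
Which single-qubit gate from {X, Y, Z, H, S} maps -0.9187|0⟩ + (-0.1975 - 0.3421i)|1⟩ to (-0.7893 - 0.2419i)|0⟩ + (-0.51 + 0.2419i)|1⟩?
H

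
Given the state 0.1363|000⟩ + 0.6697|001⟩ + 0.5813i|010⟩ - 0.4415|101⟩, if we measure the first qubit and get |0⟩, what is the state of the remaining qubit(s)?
0.1519|00⟩ + 0.7464|01⟩ + 0.6479i|10⟩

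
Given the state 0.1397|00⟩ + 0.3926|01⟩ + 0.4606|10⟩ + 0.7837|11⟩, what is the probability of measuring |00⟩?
0.01952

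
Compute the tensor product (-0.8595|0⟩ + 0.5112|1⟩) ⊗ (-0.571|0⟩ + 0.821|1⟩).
0.4908|00⟩ - 0.7056|01⟩ - 0.2919|10⟩ + 0.4197|11⟩

amp(|b₁b₂…⟩) = product of the factor amplitudes for bits b₁, b₂, …; only kets whose every factor amplitude is nonzero survive.
|00⟩: (-0.8595)(-0.571) = 0.4908
|01⟩: (-0.8595)(0.821) = -0.7056
|10⟩: (0.5112)(-0.571) = -0.2919
|11⟩: (0.5112)(0.821) = 0.4197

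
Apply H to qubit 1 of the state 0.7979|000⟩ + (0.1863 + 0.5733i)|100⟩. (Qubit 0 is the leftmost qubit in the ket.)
0.5642|000⟩ + 0.5642|010⟩ + (0.1317 + 0.4054i)|100⟩ + (0.1317 + 0.4054i)|110⟩

H on qubit 1 mixes each pair of kets that differ only in qubit 1: amplitudes (a, b) of (|…0…⟩, |…1…⟩) become ((a + b)/√2, (a − b)/√2). Kets absent from the input have amplitude 0.
(|000⟩, |010⟩): (a, b) = (0.7979, 0) → (0.5642, 0.5642)
(|100⟩, |110⟩): (a, b) = ((0.1863 + 0.5733i), 0) → ((0.1317 + 0.4054i), (0.1317 + 0.4054i))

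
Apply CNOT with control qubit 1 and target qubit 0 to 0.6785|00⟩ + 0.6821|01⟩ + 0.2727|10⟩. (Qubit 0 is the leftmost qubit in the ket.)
0.6785|00⟩ + 0.2727|10⟩ + 0.6821|11⟩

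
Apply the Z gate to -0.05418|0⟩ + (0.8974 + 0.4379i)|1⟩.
-0.05418|0⟩ + (-0.8974 - 0.4379i)|1⟩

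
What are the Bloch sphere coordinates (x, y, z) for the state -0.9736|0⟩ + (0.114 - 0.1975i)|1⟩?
(-0.222, 0.3846, 0.8959)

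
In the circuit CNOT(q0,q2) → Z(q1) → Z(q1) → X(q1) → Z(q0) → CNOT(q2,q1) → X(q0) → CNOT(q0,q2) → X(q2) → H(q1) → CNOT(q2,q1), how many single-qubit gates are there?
7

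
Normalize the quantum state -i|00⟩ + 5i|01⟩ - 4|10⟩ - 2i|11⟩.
-0.1474i|00⟩ + 0.7372i|01⟩ - 0.5898|10⟩ - 0.2949i|11⟩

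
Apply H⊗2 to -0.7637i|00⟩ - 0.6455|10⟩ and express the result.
(-0.3228 - 0.3819i)|00⟩ + (-0.3228 - 0.3819i)|01⟩ + (0.3228 - 0.3819i)|10⟩ + (0.3228 - 0.3819i)|11⟩

H⊗2 gives amp(|y⟩) = (1/2) Σ_x (−1)^(x·y) amp(|x⟩), where x·y is the number of positions in which both x and y have a 1.
|00⟩: (-0.7637i - 0.6455)/2 = (-0.3228 - 0.3819i)
|01⟩: (-0.7637i - 0.6455)/2 = (-0.3228 - 0.3819i)
|10⟩: (-0.7637i + 0.6455)/2 = (0.3228 - 0.3819i)
|11⟩: (-0.7637i + 0.6455)/2 = (0.3228 - 0.3819i)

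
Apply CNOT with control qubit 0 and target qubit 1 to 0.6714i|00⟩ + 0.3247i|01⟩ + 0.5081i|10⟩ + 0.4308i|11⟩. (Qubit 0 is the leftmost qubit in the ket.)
0.6714i|00⟩ + 0.3247i|01⟩ + 0.4308i|10⟩ + 0.5081i|11⟩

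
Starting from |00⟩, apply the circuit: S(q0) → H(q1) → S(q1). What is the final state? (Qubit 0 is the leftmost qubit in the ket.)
1/√2|00⟩ + (1/√2)i|01⟩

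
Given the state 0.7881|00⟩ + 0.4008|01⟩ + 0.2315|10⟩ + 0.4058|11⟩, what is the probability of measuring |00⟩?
0.6211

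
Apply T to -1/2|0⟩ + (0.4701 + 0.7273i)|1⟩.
-1/2|0⟩ + (-0.1819 + 0.8467i)|1⟩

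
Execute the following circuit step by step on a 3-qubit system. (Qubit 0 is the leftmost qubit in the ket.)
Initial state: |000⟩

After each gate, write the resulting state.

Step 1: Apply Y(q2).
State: i|001⟩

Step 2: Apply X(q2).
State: i|000⟩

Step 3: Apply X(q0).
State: i|100⟩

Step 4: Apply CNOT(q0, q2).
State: i|101⟩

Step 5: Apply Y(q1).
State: -|111⟩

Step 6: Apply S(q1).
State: -i|111⟩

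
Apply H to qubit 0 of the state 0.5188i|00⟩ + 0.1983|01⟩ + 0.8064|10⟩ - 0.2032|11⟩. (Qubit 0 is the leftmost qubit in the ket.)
(0.5702 + 0.3668i)|00⟩ - 0.003465|01⟩ + (-0.5702 + 0.3668i)|10⟩ + 0.2839|11⟩

H on qubit 0 mixes each pair of kets that differ only in qubit 0: amplitudes (a, b) of (|…0…⟩, |…1…⟩) become ((a + b)/√2, (a − b)/√2). Kets absent from the input have amplitude 0.
(|00⟩, |10⟩): (a, b) = (0.5188i, 0.8064) → ((0.5702 + 0.3668i), (-0.5702 + 0.3668i))
(|01⟩, |11⟩): (a, b) = (0.1983, -0.2032) → (-0.003465, 0.2839)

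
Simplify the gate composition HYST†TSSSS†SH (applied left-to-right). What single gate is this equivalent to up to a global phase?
Y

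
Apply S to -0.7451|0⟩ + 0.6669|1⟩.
-0.7451|0⟩ + 0.6669i|1⟩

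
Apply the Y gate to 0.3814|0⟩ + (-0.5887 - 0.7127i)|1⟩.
(-0.7127 + 0.5887i)|0⟩ + 0.3814i|1⟩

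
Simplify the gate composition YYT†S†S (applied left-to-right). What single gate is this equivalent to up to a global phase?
T†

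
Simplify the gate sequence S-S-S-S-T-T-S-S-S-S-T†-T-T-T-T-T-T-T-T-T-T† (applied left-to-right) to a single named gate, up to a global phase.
T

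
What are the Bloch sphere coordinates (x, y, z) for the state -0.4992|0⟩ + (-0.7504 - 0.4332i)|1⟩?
(0.7492, 0.4325, -0.5016)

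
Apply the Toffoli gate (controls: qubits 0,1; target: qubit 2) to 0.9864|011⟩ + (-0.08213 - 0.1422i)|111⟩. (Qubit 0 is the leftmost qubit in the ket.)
0.9864|011⟩ + (-0.08213 - 0.1422i)|110⟩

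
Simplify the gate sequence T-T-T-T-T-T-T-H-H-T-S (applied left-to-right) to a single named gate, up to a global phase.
S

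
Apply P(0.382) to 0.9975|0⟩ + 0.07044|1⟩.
0.9975|0⟩ + (0.06536 + 0.02626i)|1⟩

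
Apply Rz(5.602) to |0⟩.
(-0.9426 - 0.334i)|0⟩

Rz(5.602) = [[e^(−iθ/2), 0], [0, e^(iθ/2)]] with e^(±iθ/2) = cos(θ/2) ± i·sin(θ/2); θ = 5.602, cos(θ/2) ≈ -0.942557, sin(θ/2) ≈ 0.334046.
With a = amp(|0⟩) = 1 and b = amp(|1⟩) = 0:
new amp(|0⟩) = (-0.942557 - 0.334046i)·a = (-0.9426 - 0.334i)
new amp(|1⟩) = (-0.942557 + 0.334046i)·b = 0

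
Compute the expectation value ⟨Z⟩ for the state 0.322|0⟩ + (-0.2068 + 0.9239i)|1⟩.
-0.7927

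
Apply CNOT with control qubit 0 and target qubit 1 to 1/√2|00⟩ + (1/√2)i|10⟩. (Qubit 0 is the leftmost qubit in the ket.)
1/√2|00⟩ + (1/√2)i|11⟩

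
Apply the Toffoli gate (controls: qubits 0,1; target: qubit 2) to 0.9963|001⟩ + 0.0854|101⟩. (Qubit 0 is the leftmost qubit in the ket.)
0.9963|001⟩ + 0.0854|101⟩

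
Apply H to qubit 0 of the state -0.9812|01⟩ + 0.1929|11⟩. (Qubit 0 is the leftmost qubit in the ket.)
-0.5574|01⟩ - 0.8302|11⟩

H on qubit 0 mixes each pair of kets that differ only in qubit 0: amplitudes (a, b) of (|…0…⟩, |…1…⟩) become ((a + b)/√2, (a − b)/√2). Kets absent from the input have amplitude 0.
(|01⟩, |11⟩): (a, b) = (-0.9812, 0.1929) → (-0.5574, -0.8302)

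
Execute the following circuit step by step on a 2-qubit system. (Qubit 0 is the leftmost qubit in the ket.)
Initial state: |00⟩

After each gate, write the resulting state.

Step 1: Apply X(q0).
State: |10⟩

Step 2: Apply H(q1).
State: 1/√2|10⟩ + 1/√2|11⟩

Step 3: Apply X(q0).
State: 1/√2|00⟩ + 1/√2|01⟩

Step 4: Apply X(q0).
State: 1/√2|10⟩ + 1/√2|11⟩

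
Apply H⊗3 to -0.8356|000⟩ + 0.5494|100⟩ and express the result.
-0.1012|000⟩ - 0.1012|001⟩ - 0.1012|010⟩ - 0.1012|011⟩ - 0.4897|100⟩ - 0.4897|101⟩ - 0.4897|110⟩ - 0.4897|111⟩

H⊗3 gives amp(|y⟩) = (1/2√2) Σ_x (−1)^(x·y) amp(|x⟩), where x·y is the number of positions in which both x and y have a 1.
|000⟩: (-0.8356 + 0.5494)/(2√2) = -0.1012
|001⟩: (-0.8356 + 0.5494)/(2√2) = -0.1012
|010⟩: (-0.8356 + 0.5494)/(2√2) = -0.1012
|011⟩: (-0.8356 + 0.5494)/(2√2) = -0.1012
|100⟩: (-0.8356 - 0.5494)/(2√2) = -0.4897
|101⟩: (-0.8356 - 0.5494)/(2√2) = -0.4897
|110⟩: (-0.8356 - 0.5494)/(2√2) = -0.4897
|111⟩: (-0.8356 - 0.5494)/(2√2) = -0.4897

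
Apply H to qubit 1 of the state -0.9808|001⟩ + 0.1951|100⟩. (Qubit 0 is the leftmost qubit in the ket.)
-0.6935|001⟩ - 0.6935|011⟩ + 0.138|100⟩ + 0.138|110⟩

H on qubit 1 mixes each pair of kets that differ only in qubit 1: amplitudes (a, b) of (|…0…⟩, |…1…⟩) become ((a + b)/√2, (a − b)/√2). Kets absent from the input have amplitude 0.
(|001⟩, |011⟩): (a, b) = (-0.9808, 0) → (-0.6935, -0.6935)
(|100⟩, |110⟩): (a, b) = (0.1951, 0) → (0.138, 0.138)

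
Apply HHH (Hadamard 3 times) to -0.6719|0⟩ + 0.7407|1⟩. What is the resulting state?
0.04865|0⟩ - 0.9989|1⟩

H² = I, so H^3 = H: a single Hadamard. With (a, b) = (-0.6719, 0.7407), H gives ((a + b)/√2, (a − b)/√2) = (0.04865, -0.9989).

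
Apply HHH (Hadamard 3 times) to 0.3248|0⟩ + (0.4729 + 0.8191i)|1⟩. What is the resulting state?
(0.5641 + 0.5792i)|0⟩ + (-0.1047 - 0.5792i)|1⟩

H² = I, so H^3 = H: a single Hadamard. With (a, b) = (0.3248, (0.4729 + 0.8191i)), H gives ((a + b)/√2, (a − b)/√2) = ((0.5641 + 0.5792i), (-0.1047 - 0.5792i)).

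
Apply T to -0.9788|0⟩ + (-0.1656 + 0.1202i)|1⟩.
-0.9788|0⟩ + (-0.2021 - 0.0321i)|1⟩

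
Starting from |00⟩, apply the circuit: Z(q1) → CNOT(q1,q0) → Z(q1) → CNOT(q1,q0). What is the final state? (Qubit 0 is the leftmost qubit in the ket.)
|00⟩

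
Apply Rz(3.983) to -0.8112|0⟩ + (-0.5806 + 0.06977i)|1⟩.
(0.3313 + 0.7405i)|0⟩ + (0.1734 - 0.5585i)|1⟩

Rz(3.983) = [[e^(−iθ/2), 0], [0, e^(iθ/2)]] with e^(±iθ/2) = cos(θ/2) ± i·sin(θ/2); θ = 3.983, cos(θ/2) ≈ -0.408403, sin(θ/2) ≈ 0.912802.
With a = amp(|0⟩) = -0.8112 and b = amp(|1⟩) = (-0.5806 + 0.06977i):
new amp(|0⟩) = (-0.408403 - 0.912802i)·a = (0.3313 + 0.7405i)
new amp(|1⟩) = (-0.408403 + 0.912802i)·b = (0.1734 - 0.5585i)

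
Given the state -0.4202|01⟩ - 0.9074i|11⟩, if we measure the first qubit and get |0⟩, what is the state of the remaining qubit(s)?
-|1⟩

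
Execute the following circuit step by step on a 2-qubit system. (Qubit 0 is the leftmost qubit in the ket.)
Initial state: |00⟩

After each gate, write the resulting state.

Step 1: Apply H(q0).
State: 1/√2|00⟩ + 1/√2|10⟩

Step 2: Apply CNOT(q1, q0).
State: 1/√2|00⟩ + 1/√2|10⟩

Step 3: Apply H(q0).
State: |00⟩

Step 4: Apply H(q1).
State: 1/√2|00⟩ + 1/√2|01⟩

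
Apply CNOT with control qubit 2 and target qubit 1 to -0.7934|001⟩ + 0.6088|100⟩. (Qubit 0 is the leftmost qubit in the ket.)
-0.7934|011⟩ + 0.6088|100⟩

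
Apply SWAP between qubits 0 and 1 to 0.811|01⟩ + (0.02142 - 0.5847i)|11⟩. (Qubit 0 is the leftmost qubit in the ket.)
0.811|10⟩ + (0.02142 - 0.5847i)|11⟩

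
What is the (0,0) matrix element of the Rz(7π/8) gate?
(0.1951 - 0.9808i)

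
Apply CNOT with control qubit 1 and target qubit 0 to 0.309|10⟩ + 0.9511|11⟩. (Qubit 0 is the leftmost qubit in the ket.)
0.9511|01⟩ + 0.309|10⟩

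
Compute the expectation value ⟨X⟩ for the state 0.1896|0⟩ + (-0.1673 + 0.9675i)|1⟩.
-0.06344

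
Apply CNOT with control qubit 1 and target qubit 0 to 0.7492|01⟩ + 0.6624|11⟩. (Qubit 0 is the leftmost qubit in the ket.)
0.6624|01⟩ + 0.7492|11⟩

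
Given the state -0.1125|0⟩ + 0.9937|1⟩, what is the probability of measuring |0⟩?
0.01266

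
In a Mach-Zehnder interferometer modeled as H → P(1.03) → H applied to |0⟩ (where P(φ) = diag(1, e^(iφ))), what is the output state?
(0.7574 + 0.4286i)|0⟩ + (0.2426 - 0.4286i)|1⟩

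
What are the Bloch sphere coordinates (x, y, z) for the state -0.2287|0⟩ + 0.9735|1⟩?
(-0.4453, 0, -0.8954)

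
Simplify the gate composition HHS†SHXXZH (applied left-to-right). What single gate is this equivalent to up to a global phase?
X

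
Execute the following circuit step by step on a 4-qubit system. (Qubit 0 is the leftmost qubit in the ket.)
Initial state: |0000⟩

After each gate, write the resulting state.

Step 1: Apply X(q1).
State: |0100⟩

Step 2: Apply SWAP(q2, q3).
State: |0100⟩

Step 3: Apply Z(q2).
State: |0100⟩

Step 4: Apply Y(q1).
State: -i|0000⟩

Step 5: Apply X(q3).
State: -i|0001⟩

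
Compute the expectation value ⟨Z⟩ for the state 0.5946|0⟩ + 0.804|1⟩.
-0.2929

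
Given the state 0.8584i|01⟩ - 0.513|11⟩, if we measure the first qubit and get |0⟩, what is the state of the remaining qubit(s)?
i|1⟩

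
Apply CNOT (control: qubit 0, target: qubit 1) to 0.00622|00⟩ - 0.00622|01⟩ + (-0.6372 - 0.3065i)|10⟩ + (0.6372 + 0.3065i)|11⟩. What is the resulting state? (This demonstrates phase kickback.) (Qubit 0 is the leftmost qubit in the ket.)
0.00622|00⟩ - 0.00622|01⟩ + (0.6372 + 0.3065i)|10⟩ + (-0.6372 - 0.3065i)|11⟩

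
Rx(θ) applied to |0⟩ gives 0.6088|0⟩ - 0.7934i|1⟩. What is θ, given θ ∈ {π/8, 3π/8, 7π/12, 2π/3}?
7π/12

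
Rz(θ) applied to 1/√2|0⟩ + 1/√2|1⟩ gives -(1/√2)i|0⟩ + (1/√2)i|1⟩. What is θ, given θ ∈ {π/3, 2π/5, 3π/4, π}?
π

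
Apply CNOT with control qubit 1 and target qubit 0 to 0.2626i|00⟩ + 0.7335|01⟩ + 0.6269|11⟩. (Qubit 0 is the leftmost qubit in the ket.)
0.2626i|00⟩ + 0.6269|01⟩ + 0.7335|11⟩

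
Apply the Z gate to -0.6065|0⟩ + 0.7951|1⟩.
-0.6065|0⟩ - 0.7951|1⟩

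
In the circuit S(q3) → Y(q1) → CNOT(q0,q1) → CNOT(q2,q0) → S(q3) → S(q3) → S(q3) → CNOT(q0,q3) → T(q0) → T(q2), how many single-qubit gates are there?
7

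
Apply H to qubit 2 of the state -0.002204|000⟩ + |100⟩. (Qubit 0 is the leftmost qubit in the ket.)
-0.001558|000⟩ - 0.001558|001⟩ + 1/√2|100⟩ + 1/√2|101⟩

H on qubit 2 mixes each pair of kets that differ only in qubit 2: amplitudes (a, b) of (|…0…⟩, |…1…⟩) become ((a + b)/√2, (a − b)/√2). Kets absent from the input have amplitude 0.
(|000⟩, |001⟩): (a, b) = (-0.002204, 0) → (-0.001558, -0.001558)
(|100⟩, |101⟩): (a, b) = (1, 0) → (1/√2, 1/√2)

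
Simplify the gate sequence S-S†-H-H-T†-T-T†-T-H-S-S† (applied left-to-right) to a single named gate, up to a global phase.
H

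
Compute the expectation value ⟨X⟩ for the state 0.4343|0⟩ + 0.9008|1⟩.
0.7824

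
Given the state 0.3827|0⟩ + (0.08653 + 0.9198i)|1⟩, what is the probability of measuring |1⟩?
0.8535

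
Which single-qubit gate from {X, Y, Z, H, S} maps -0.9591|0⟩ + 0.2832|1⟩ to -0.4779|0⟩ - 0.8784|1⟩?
H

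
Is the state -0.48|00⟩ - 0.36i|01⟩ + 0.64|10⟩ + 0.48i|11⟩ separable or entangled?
Separable

Writing the state as a|00⟩ + b|01⟩ + c|10⟩ + d|11⟩, it is a product state iff ad − bc = 0.
Here (a, b, c, d) = (-0.48, -0.36i, 0.64, 0.48i): ad − bc = (-0.48)(0.48i) − (-0.36i)(0.64) = 0, so the state is separable.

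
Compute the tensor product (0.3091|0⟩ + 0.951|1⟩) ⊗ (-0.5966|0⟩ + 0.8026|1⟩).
-0.1844|00⟩ + 0.2481|01⟩ - 0.5674|10⟩ + 0.7633|11⟩

amp(|b₁b₂…⟩) = product of the factor amplitudes for bits b₁, b₂, …; only kets whose every factor amplitude is nonzero survive.
|00⟩: (0.3091)(-0.5966) = -0.1844
|01⟩: (0.3091)(0.8026) = 0.2481
|10⟩: (0.951)(-0.5966) = -0.5674
|11⟩: (0.951)(0.8026) = 0.7633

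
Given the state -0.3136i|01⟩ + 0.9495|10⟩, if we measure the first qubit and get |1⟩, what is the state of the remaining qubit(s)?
|0⟩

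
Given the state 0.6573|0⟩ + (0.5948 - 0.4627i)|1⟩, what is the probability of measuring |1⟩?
0.5679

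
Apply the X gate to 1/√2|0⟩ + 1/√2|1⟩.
1/√2|0⟩ + 1/√2|1⟩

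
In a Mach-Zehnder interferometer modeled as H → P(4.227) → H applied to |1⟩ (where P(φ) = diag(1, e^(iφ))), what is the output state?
(0.7333 + 0.4422i)|0⟩ + (0.2667 - 0.4422i)|1⟩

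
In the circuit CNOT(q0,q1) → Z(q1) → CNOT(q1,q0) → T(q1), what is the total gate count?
4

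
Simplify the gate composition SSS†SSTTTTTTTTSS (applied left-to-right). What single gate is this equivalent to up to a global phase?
S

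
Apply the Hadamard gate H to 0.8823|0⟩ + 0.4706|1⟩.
0.9566|0⟩ + 0.2911|1⟩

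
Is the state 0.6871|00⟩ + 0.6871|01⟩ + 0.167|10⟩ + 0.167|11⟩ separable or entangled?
Separable

Writing the state as a|00⟩ + b|01⟩ + c|10⟩ + d|11⟩, it is a product state iff ad − bc = 0.
Here (a, b, c, d) = (0.6871, 0.6871, 0.167, 0.167): ad − bc = (0.6871)(0.167) − (0.6871)(0.167) = 0, so the state is separable.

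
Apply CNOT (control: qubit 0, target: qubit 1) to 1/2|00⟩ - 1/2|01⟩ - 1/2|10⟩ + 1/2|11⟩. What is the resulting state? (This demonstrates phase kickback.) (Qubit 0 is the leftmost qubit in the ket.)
1/2|00⟩ - 1/2|01⟩ + 1/2|10⟩ - 1/2|11⟩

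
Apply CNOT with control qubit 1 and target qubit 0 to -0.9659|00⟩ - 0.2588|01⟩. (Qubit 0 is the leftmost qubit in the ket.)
-0.9659|00⟩ - 0.2588|11⟩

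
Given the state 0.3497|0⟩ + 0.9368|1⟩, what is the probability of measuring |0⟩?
0.1223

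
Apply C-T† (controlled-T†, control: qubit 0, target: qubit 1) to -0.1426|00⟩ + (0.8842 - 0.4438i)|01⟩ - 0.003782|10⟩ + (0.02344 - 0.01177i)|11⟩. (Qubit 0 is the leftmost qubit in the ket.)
-0.1426|00⟩ + (0.8842 - 0.4438i)|01⟩ - 0.003782|10⟩ + (0.008252 - 0.0249i)|11⟩

C-T† leaves the control-|0⟩ kets |00⟩, |01⟩ unchanged and applies T† to qubit 1 on the control-|1⟩ pair (|10⟩, |11⟩).
T† = [[1, 0], [0, (1/√2 - (1/√2)i)]].
With a = amp(|10⟩) = -0.003782 and b = amp(|11⟩) = (0.02344 - 0.01177i):
new amp(|10⟩) = (1)·a = -0.003782
new amp(|11⟩) = (1/√2 - (1/√2)i)·b = (0.008252 - 0.0249i)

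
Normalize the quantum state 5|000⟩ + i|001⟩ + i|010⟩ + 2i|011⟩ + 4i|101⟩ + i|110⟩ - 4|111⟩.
0.625|000⟩ + 0.125i|001⟩ + 0.125i|010⟩ + 0.25i|011⟩ + (1/2)i|101⟩ + 0.125i|110⟩ - 1/2|111⟩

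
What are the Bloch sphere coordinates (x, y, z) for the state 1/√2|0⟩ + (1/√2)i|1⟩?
(0, 1, 0)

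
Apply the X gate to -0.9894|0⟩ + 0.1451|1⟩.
0.1451|0⟩ - 0.9894|1⟩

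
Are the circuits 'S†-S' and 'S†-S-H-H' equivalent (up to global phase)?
Yes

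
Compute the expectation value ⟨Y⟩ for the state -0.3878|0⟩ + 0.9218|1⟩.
0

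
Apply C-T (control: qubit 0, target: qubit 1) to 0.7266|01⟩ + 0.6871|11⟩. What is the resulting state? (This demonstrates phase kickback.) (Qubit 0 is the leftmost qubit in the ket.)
0.7266|01⟩ + (0.4859 + 0.4859i)|11⟩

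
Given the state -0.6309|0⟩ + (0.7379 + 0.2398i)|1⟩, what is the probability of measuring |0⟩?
0.398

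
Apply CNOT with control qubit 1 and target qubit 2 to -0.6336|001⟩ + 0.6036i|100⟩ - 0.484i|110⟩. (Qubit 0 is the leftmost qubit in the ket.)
-0.6336|001⟩ + 0.6036i|100⟩ - 0.484i|111⟩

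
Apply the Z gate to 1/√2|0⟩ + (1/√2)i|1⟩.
1/√2|0⟩ - (1/√2)i|1⟩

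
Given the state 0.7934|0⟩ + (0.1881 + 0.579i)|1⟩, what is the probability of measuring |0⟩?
0.6295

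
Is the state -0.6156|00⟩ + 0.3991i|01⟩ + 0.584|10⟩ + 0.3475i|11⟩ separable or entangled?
Entangled

Writing the state as a|00⟩ + b|01⟩ + c|10⟩ + d|11⟩, it is a product state iff ad − bc = 0.
Here (a, b, c, d) = (-0.6156, 0.3991i, 0.584, 0.3475i): ad − bc = (-0.6156)(0.3475i) − (0.3991i)(0.584) = -0.447i ≠ 0, so the state is entangled.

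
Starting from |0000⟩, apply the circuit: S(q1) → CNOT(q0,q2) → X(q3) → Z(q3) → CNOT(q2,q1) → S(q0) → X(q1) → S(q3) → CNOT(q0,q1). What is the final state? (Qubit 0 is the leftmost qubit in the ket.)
-i|0101⟩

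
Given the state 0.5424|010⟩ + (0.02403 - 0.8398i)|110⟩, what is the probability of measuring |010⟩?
0.2942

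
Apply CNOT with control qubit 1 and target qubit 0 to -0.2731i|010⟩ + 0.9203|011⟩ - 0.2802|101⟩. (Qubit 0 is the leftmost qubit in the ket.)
-0.2802|101⟩ - 0.2731i|110⟩ + 0.9203|111⟩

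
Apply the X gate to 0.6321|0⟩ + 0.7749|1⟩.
0.7749|0⟩ + 0.6321|1⟩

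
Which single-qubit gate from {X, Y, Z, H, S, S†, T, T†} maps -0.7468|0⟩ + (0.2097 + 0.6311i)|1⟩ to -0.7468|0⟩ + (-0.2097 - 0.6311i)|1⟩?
Z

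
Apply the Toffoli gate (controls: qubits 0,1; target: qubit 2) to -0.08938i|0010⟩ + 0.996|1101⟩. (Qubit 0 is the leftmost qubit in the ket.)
-0.08938i|0010⟩ + 0.996|1111⟩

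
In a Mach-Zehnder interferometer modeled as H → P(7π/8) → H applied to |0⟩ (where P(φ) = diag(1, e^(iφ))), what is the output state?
(0.03806 + 0.1913i)|0⟩ + (0.9619 - 0.1913i)|1⟩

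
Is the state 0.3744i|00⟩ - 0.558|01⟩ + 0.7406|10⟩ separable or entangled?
Entangled

Writing the state as a|00⟩ + b|01⟩ + c|10⟩ + d|11⟩, it is a product state iff ad − bc = 0.
Here (a, b, c, d) = (0.3744i, -0.558, 0.7406, 0): ad − bc = (0.3744i)(0) − (-0.558)(0.7406) = 0.4133 ≠ 0, so the state is entangled.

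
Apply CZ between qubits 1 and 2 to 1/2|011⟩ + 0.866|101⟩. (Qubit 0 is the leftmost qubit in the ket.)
-1/2|011⟩ + 0.866|101⟩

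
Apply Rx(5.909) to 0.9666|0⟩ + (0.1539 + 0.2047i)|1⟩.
(-0.9117 - 0.02863i)|0⟩ + (-0.1512 - 0.3809i)|1⟩

Rx(5.909) = [[cos(θ/2), −i·sin(θ/2)], [−i·sin(θ/2), cos(θ/2)]]; θ = 5.909, cos(θ/2) ≈ -0.982549, sin(θ/2) ≈ 0.186003.
With a = amp(|0⟩) = 0.9666 and b = amp(|1⟩) = (0.1539 + 0.2047i):
new amp(|0⟩) = (-0.982549)·a + (-0.186003i)·b = (-0.9117 - 0.02863i)
new amp(|1⟩) = (-0.186003i)·a + (-0.982549)·b = (-0.1512 - 0.3809i)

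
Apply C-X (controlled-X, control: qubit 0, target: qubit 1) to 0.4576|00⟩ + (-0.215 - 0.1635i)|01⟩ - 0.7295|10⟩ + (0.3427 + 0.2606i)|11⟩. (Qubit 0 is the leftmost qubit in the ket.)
0.4576|00⟩ + (-0.215 - 0.1635i)|01⟩ + (0.3427 + 0.2606i)|10⟩ - 0.7295|11⟩

C-X leaves the control-|0⟩ kets |00⟩, |01⟩ unchanged and applies X to qubit 1 on the control-|1⟩ pair (|10⟩, |11⟩).
X = [[0, 1], [1, 0]].
With a = amp(|10⟩) = -0.7295 and b = amp(|11⟩) = (0.3427 + 0.2606i):
new amp(|10⟩) = (1)·b = (0.3427 + 0.2606i)
new amp(|11⟩) = (1)·a = -0.7295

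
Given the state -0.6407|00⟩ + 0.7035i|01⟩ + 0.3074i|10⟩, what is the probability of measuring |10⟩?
0.09449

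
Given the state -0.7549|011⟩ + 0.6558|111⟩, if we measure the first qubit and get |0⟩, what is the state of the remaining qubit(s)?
-|11⟩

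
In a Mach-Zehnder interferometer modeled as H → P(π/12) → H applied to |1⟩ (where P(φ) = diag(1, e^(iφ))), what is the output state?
(0.01704 - 0.1294i)|0⟩ + (0.983 + 0.1294i)|1⟩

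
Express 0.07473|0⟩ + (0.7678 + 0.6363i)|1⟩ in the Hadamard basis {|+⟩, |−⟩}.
(0.5958 + 0.4499i)|+⟩ + (-0.4901 - 0.4499i)|−⟩

With |ψ⟩ = α|0⟩ + β|1⟩, the Hadamard-basis coefficients are ⟨+|ψ⟩ = (α + β)/√2 and ⟨−|ψ⟩ = (α − β)/√2.
Here α = 0.07473, β = (0.7678 + 0.6363i): (α + β)/√2 = (0.5958 + 0.4499i), (α − β)/√2 = (-0.4901 - 0.4499i).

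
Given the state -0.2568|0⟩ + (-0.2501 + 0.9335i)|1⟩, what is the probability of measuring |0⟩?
0.06595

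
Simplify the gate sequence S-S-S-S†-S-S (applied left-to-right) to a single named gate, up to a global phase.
I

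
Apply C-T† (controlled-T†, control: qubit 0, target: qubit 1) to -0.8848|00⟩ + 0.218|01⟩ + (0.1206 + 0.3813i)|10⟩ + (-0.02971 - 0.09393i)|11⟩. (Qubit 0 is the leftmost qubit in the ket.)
-0.8848|00⟩ + 0.218|01⟩ + (0.1206 + 0.3813i)|10⟩ + (-0.08743 - 0.04541i)|11⟩

C-T† leaves the control-|0⟩ kets |00⟩, |01⟩ unchanged and applies T† to qubit 1 on the control-|1⟩ pair (|10⟩, |11⟩).
T† = [[1, 0], [0, (1/√2 - (1/√2)i)]].
With a = amp(|10⟩) = (0.1206 + 0.3813i) and b = amp(|11⟩) = (-0.02971 - 0.09393i):
new amp(|10⟩) = (1)·a = (0.1206 + 0.3813i)
new amp(|11⟩) = (1/√2 - (1/√2)i)·b = (-0.08743 - 0.04541i)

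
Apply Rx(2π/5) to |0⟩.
0.809|0⟩ - 0.5878i|1⟩

Rx(2π/5) = [[cos(θ/2), −i·sin(θ/2)], [−i·sin(θ/2), cos(θ/2)]]; θ = 2π/5, cos(θ/2) ≈ 0.809017, sin(θ/2) ≈ 0.587785.
With a = amp(|0⟩) = 1 and b = amp(|1⟩) = 0:
new amp(|0⟩) = (0.809017)·a + (-0.587785i)·b = 0.809
new amp(|1⟩) = (-0.587785i)·a + (0.809017)·b = -0.5878i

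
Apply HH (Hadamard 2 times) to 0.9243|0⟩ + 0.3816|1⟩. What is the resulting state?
0.9243|0⟩ + 0.3816|1⟩

H² = I, so an even number of Hadamards cancels: H^2 = I and the state is unchanged.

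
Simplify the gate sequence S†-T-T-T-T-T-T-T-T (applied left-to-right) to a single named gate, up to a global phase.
S†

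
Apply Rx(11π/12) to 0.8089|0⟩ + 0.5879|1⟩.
(0.1056 - 0.5829i)|0⟩ + (0.07674 - 0.802i)|1⟩

Rx(11π/12) = [[cos(θ/2), −i·sin(θ/2)], [−i·sin(θ/2), cos(θ/2)]]; θ = 11π/12, cos(θ/2) ≈ 0.130526, sin(θ/2) ≈ 0.991445.
With a = amp(|0⟩) = 0.8089 and b = amp(|1⟩) = 0.5879:
new amp(|0⟩) = (0.130526)·a + (-0.991445i)·b = (0.1056 - 0.5829i)
new amp(|1⟩) = (-0.991445i)·a + (0.130526)·b = (0.07674 - 0.802i)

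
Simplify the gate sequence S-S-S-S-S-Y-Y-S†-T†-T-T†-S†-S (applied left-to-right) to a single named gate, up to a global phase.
T†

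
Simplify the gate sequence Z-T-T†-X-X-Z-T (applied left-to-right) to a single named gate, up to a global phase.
T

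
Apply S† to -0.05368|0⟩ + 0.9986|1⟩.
-0.05368|0⟩ - 0.9986i|1⟩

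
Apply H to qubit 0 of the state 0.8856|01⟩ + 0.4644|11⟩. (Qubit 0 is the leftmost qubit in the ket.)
0.9546|01⟩ + 0.2978|11⟩

H on qubit 0 mixes each pair of kets that differ only in qubit 0: amplitudes (a, b) of (|…0…⟩, |…1…⟩) become ((a + b)/√2, (a − b)/√2). Kets absent from the input have amplitude 0.
(|01⟩, |11⟩): (a, b) = (0.8856, 0.4644) → (0.9546, 0.2978)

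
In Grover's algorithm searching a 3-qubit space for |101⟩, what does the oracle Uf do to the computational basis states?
Uf|x⟩ = -|x⟩ if x = 101, else |x⟩ (phase flip on target)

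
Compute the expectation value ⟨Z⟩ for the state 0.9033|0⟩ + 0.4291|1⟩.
0.6318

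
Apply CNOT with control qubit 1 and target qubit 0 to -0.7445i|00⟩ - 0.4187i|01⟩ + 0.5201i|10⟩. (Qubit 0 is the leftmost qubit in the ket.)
-0.7445i|00⟩ + 0.5201i|10⟩ - 0.4187i|11⟩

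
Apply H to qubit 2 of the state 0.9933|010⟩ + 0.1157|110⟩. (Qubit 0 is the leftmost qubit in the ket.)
0.7024|010⟩ + 0.7024|011⟩ + 0.08181|110⟩ + 0.08181|111⟩

H on qubit 2 mixes each pair of kets that differ only in qubit 2: amplitudes (a, b) of (|…0…⟩, |…1…⟩) become ((a + b)/√2, (a − b)/√2). Kets absent from the input have amplitude 0.
(|010⟩, |011⟩): (a, b) = (0.9933, 0) → (0.7024, 0.7024)
(|110⟩, |111⟩): (a, b) = (0.1157, 0) → (0.08181, 0.08181)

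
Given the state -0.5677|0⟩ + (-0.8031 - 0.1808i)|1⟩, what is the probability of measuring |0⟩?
0.3223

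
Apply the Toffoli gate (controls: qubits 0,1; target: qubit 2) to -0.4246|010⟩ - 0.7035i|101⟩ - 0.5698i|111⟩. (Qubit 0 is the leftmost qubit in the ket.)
-0.4246|010⟩ - 0.7035i|101⟩ - 0.5698i|110⟩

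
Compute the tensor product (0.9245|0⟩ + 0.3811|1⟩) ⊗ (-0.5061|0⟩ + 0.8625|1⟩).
-0.4679|00⟩ + 0.7974|01⟩ - 0.1929|10⟩ + 0.3287|11⟩

amp(|b₁b₂…⟩) = product of the factor amplitudes for bits b₁, b₂, …; only kets whose every factor amplitude is nonzero survive.
|00⟩: (0.9245)(-0.5061) = -0.4679
|01⟩: (0.9245)(0.8625) = 0.7974
|10⟩: (0.3811)(-0.5061) = -0.1929
|11⟩: (0.3811)(0.8625) = 0.3287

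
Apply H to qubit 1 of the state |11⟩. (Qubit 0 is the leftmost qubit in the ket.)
1/√2|10⟩ - 1/√2|11⟩

H on qubit 1 mixes each pair of kets that differ only in qubit 1: amplitudes (a, b) of (|…0…⟩, |…1…⟩) become ((a + b)/√2, (a − b)/√2). Kets absent from the input have amplitude 0.
(|10⟩, |11⟩): (a, b) = (0, 1) → (1/√2, -1/√2)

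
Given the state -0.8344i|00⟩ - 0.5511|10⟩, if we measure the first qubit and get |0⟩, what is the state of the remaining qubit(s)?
-i|0⟩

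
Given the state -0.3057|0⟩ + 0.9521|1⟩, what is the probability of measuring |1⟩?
0.9065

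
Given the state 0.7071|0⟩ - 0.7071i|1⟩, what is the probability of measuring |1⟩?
0.5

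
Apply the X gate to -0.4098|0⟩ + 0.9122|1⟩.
0.9122|0⟩ - 0.4098|1⟩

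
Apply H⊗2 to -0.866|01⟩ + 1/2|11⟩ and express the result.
-0.183|00⟩ + 0.183|01⟩ - 0.683|10⟩ + 0.683|11⟩

H⊗2 gives amp(|y⟩) = (1/2) Σ_x (−1)^(x·y) amp(|x⟩), where x·y is the number of positions in which both x and y have a 1.
|00⟩: (-0.866 + 1/2)/2 = -0.183
|01⟩: (0.866 - 1/2)/2 = 0.183
|10⟩: (-0.866 - 1/2)/2 = -0.683
|11⟩: (0.866 + 1/2)/2 = 0.683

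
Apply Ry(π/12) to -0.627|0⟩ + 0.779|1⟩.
-0.7233|0⟩ + 0.6905|1⟩

Ry(π/12) = [[cos(θ/2), −sin(θ/2)], [sin(θ/2), cos(θ/2)]]; θ = π/12, cos(θ/2) ≈ 0.991445, sin(θ/2) ≈ 0.130526.
With a = amp(|0⟩) = -0.627 and b = amp(|1⟩) = 0.779:
new amp(|0⟩) = (0.991445)·a + (-0.130526)·b = -0.7233
new amp(|1⟩) = (0.130526)·a + (0.991445)·b = 0.6905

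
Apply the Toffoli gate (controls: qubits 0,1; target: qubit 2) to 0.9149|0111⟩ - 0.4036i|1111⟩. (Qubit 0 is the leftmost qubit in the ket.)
0.9149|0111⟩ - 0.4036i|1101⟩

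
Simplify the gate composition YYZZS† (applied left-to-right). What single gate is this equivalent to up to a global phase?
S†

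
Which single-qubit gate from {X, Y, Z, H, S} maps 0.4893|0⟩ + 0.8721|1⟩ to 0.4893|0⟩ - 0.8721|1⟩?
Z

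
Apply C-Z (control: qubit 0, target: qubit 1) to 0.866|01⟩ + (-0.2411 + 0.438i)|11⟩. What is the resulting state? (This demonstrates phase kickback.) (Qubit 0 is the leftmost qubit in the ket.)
0.866|01⟩ + (0.2411 - 0.438i)|11⟩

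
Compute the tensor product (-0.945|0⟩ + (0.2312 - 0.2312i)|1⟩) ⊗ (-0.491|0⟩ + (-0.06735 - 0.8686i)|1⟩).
0.464|00⟩ + (0.06365 + 0.8208i)|01⟩ + (-0.1135 + 0.1135i)|10⟩ + (-0.2164 - 0.1852i)|11⟩

amp(|b₁b₂…⟩) = product of the factor amplitudes for bits b₁, b₂, …; only kets whose every factor amplitude is nonzero survive.
|00⟩: (-0.945)(-0.491) = 0.464
|01⟩: (-0.945)(-0.06735 - 0.8686i) = (0.06365 + 0.8208i)
|10⟩: (0.2312 - 0.2312i)(-0.491) = (-0.1135 + 0.1135i)
|11⟩: (0.2312 - 0.2312i)(-0.06735 - 0.8686i) = (-0.2164 - 0.1852i)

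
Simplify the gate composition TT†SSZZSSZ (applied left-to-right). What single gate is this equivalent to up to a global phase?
Z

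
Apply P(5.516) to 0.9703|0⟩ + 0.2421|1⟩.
0.9703|0⟩ + (0.1743 - 0.168i)|1⟩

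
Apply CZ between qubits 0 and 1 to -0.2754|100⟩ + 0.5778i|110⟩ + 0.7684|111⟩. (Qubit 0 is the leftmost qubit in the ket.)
-0.2754|100⟩ - 0.5778i|110⟩ - 0.7684|111⟩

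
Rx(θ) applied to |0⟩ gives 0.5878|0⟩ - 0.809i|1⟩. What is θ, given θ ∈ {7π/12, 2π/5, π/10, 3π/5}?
3π/5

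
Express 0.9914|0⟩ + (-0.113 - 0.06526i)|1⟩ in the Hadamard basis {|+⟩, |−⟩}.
(0.6211 - 0.04615i)|+⟩ + (0.7809 + 0.04615i)|−⟩

With |ψ⟩ = α|0⟩ + β|1⟩, the Hadamard-basis coefficients are ⟨+|ψ⟩ = (α + β)/√2 and ⟨−|ψ⟩ = (α − β)/√2.
Here α = 0.9914, β = (-0.113 - 0.06526i): (α + β)/√2 = (0.6211 - 0.04615i), (α − β)/√2 = (0.7809 + 0.04615i).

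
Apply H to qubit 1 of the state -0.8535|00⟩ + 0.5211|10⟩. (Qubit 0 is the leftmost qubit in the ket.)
-0.6035|00⟩ - 0.6035|01⟩ + 0.3685|10⟩ + 0.3685|11⟩

H on qubit 1 mixes each pair of kets that differ only in qubit 1: amplitudes (a, b) of (|…0…⟩, |…1…⟩) become ((a + b)/√2, (a − b)/√2). Kets absent from the input have amplitude 0.
(|00⟩, |01⟩): (a, b) = (-0.8535, 0) → (-0.6035, -0.6035)
(|10⟩, |11⟩): (a, b) = (0.5211, 0) → (0.3685, 0.3685)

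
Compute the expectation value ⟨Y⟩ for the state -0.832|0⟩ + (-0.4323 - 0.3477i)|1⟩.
0.5786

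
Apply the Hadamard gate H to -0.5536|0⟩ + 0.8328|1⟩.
0.1974|0⟩ - 0.9803|1⟩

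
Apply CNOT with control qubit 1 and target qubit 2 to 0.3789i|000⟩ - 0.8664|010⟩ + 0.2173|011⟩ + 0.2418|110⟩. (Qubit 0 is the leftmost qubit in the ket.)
0.3789i|000⟩ + 0.2173|010⟩ - 0.8664|011⟩ + 0.2418|111⟩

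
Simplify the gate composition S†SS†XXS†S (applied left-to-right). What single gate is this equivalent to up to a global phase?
S†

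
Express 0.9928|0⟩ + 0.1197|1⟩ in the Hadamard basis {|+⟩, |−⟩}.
0.7867|+⟩ + 0.6174|−⟩

With |ψ⟩ = α|0⟩ + β|1⟩, the Hadamard-basis coefficients are ⟨+|ψ⟩ = (α + β)/√2 and ⟨−|ψ⟩ = (α − β)/√2.
Here α = 0.9928, β = 0.1197: (α + β)/√2 = 0.7867, (α − β)/√2 = 0.6174.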